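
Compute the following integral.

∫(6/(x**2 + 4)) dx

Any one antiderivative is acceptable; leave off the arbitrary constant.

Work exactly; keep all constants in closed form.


Answer: 3*atan(x/2).


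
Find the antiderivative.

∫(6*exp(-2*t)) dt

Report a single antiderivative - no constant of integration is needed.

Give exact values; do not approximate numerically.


Answer: -3*exp(-2*t).


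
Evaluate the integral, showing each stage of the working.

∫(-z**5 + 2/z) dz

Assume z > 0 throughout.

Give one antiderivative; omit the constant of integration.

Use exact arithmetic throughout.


Step 1. Rewrite: now ∫(2/z) dz + ∫(-z**5) dz.
Step 2. Evaluate the standard form: now -z**6/6 + ∫(2/z) dz.
Step 3. Evaluate the standard form [assuming z > 0]: now -z**6/6 + 2*log(z).
Answer: -z**6/6 + 2*log(z).


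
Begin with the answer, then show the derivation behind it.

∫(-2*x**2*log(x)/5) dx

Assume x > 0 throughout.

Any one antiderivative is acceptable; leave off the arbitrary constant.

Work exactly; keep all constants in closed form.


The answer is -2*x**3*log(x)/15 + 2*x**3/45.
Step 1. Integrate ∫(-2*x**2*log(x)/5) dx by parts with u = log(x), dv = (-2*x**2/5) dx, so v = -2*x**3/15 [assuming x > 0]: now -2*x**3*log(x)/15 + ∫(2*x**2/15) dx.
Step 2. Evaluate the standard form: now -2*x**3*log(x)/15 + 2*x**3/45.
Answer: -2*x**3*log(x)/15 + 2*x**3/45.


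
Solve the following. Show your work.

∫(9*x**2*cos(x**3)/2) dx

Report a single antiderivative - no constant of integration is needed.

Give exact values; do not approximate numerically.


Step 1. Substitute u = x**3, turning ∫(9*x**2*cos(x**3)/2) dx into ∫(3*cos(u)/2) du: now ∫(3*cos(u)/2) du.
Step 2. Evaluate the standard form: now 3*sin(u)/2.
Step 3. Substitute back u = x**3: now 3*sin(x**3)/2.
Answer: 3*sin(x**3)/2.


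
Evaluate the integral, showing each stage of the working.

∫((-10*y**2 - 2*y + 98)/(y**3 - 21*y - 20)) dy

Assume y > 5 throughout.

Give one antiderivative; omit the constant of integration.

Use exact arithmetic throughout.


Step 1. Decompose ∫((-10*y**2 - 2*y + 98)/(y**3 - 21*y - 20)) dy by partial fractions, (-10*y**2 - 2*y + 98)/(y**3 - 21*y - 20) = -2/(y + 4) - 5/(y + 1) - 3/(y - 5): now ∫(-3/(y - 5)) dy + ∫(-5/(y + 1)) dy + ∫(-2/(y + 4)) dy.
Step 2. Evaluate the standard form [assuming y > 5]: now -3*log(y - 5) + ∫(-5/(y + 1)) dy + ∫(-2/(y + 4)) dy.
Step 3. Evaluate the standard form [assuming y > -4]: now -3*log(y - 5) - 2*log(y + 4) + ∫(-5/(y + 1)) dy.
Step 4. Evaluate the standard form [assuming y > -1]: now -3*log(y - 5) - 5*log(y + 1) - 2*log(y + 4).
Answer: -3*log(y - 5) - 5*log(y + 1) - 2*log(y + 4).


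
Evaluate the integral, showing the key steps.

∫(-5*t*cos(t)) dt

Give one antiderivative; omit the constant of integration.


Step 1. Integrate ∫(-5*t*cos(t)) dt by parts with u = t, dv = (-5*cos(t)) dt, so v = -5*sin(t): now -5*t*sin(t) + ∫(5*sin(t)) dt.
Step 2. Evaluate the standard form: now -5*t*sin(t) - 5*cos(t).
Answer: -5*t*sin(t) - 5*cos(t).


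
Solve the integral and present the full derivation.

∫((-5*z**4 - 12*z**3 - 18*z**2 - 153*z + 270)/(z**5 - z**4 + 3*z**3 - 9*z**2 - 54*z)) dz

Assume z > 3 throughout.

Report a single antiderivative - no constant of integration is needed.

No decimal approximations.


Step 1. Decompose ∫((-5*z**4 - 12*z**3 - 18*z**2 - 153*z + 270)/(z**5 - z**4 + 3*z**3 - 9*z**2 - 54*z)) dz by partial fractions, (-5*z**4 - 12*z**3 - 18*z**2 - 153*z + 270)/(z**5 - z**4 + 3*z**3 - 9*z**2 - 54*z) = 3/(z**2 + 9) + 4/(z + 2) - 4/(z - 3) - 5/z: now ∫(-5/z) dz + ∫(-4/(z - 3)) dz + ∫(4/(z + 2)) dz + ∫(3/(z**2 + 9)) dz.
Step 2. Evaluate the standard form [assuming z > 0]: now -5*log(z) + ∫(-4/(z - 3)) dz + ∫(4/(z + 2)) dz + ∫(3/(z**2 + 9)) dz.
Step 3. Evaluate the standard form [assuming z > 3]: now -5*log(z) - 4*log(z - 3) + ∫(4/(z + 2)) dz + ∫(3/(z**2 + 9)) dz.
Step 4. Evaluate the standard form [assuming z > -2]: now -5*log(z) - 4*log(z - 3) + 4*log(z + 2) + ∫(3/(z**2 + 9)) dz.
Step 5. Evaluate the standard form: now -5*log(z) - 4*log(z - 3) + 4*log(z + 2) + atan(z/3).
Answer: -5*log(z) - 4*log(z - 3) + 4*log(z + 2) + atan(z/3).


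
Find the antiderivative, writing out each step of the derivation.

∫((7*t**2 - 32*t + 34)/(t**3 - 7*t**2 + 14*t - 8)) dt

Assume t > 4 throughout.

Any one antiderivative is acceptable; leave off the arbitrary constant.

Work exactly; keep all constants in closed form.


Step 1. Decompose ∫((7*t**2 - 32*t + 34)/(t**3 - 7*t**2 + 14*t - 8)) dt by partial fractions, (7*t**2 - 32*t + 34)/(t**3 - 7*t**2 + 14*t - 8) = 3/(t - 1) + 1/(t - 2) + 3/(t - 4): now ∫(3/(t - 4)) dt + ∫(1/(t - 2)) dt + ∫(3/(t - 1)) dt.
Step 2. Evaluate the standard form [assuming t > 4]: now 3*log(t - 4) + ∫(1/(t - 2)) dt + ∫(3/(t - 1)) dt.
Step 3. Evaluate the standard form [assuming t > 2]: now 3*log(t - 4) + log(t - 2) + ∫(3/(t - 1)) dt.
Step 4. Evaluate the standard form [assuming t > 1]: now 3*log(t - 4) + log(t - 2) + 3*log(t - 1).
Answer: 3*log(t - 4) + log(t - 2) + 3*log(t - 1).


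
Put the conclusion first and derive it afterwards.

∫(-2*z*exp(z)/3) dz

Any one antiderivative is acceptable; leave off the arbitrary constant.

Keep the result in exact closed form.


The answer is -2*z*exp(z)/3 + 2*exp(z)/3.
Step 1. Integrate ∫(-2*z*exp(z)/3) dz by parts with u = z, dv = (-2*exp(z)/3) dz, so v = -2*exp(z)/3: now -2*z*exp(z)/3 + ∫(2*exp(z)/3) dz.
Step 2. Evaluate the standard form: now -2*z*exp(z)/3 + 2*exp(z)/3.
Answer: -2*z*exp(z)/3 + 2*exp(z)/3.


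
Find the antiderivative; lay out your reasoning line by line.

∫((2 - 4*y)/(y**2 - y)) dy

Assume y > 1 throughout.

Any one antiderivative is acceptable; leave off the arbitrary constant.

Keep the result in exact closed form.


Step 1. Decompose ∫((2 - 4*y)/(y**2 - y)) dy by partial fractions, (2 - 4*y)/(y**2 - y) = -2/(y - 1) - 2/y: now ∫(-2/y) dy + ∫(-2/(y - 1)) dy.
Step 2. Evaluate the standard form [assuming y > 0]: now -2*log(y) + ∫(-2/(y - 1)) dy.
Step 3. Evaluate the standard form [assuming y > 1]: now -2*log(y) - 2*log(y - 1).
Answer: -2*log(y) - 2*log(y - 1).


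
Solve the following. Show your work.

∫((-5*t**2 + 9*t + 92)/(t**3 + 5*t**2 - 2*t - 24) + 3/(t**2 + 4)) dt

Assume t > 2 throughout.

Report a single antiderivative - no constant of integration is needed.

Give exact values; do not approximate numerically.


Step 1. Rewrite: now ∫((-5*t**2 + 9*t + 92)/(t**3 + 5*t**2 - 2*t - 24)) dt + ∫(3/(t**2 + 4)) dt.
Step 2. Decompose ∫((-5*t**2 + 9*t + 92)/(t**3 + 5*t**2 - 2*t - 24)) dt by partial fractions, (-5*t**2 + 9*t + 92)/(t**3 + 5*t**2 - 2*t - 24) = -4/(t + 4) - 4/(t + 3) + 3/(t - 2): now ∫(3/(t - 2)) dt + ∫(-4/(t + 3)) dt + ∫(-4/(t + 4)) dt + ∫(3/(t**2 + 4)) dt.
Step 3. Evaluate the standard form [assuming t > -4]: now -4*log(t + 4) + ∫(3/(t - 2)) dt + ∫(-4/(t + 3)) dt + ∫(3/(t**2 + 4)) dt.
Step 4. Evaluate the standard form [assuming t > 2]: now 3*log(t - 2) - 4*log(t + 4) + ∫(-4/(t + 3)) dt + ∫(3/(t**2 + 4)) dt.
Step 5. Evaluate the standard form [assuming t > -3]: now 3*log(t - 2) - 4*log(t + 3) - 4*log(t + 4) + ∫(3/(t**2 + 4)) dt.
Step 6. Evaluate the standard form: now 3*log(t - 2) - 4*log(t + 3) - 4*log(t + 4) + 3*atan(t/2)/2.
Answer: 3*log(t - 2) - 4*log(t + 3) - 4*log(t + 4) + 3*atan(t/2)/2.


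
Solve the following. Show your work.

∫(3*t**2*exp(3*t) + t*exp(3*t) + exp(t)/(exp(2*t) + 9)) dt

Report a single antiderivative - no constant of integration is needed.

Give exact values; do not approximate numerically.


Step 1. Rewrite: now ∫(t*exp(3*t)) dt + ∫(3*t**2*exp(3*t)) dt + ∫(exp(t)/(exp(2*t) + 9)) dt.
Step 2. Integrate ∫(3*t**2*exp(3*t)) dt by parts with u = t**2, dv = (3*exp(3*t)) dt, so v = exp(3*t): now t**2*exp(3*t) + ∫(-2*t*exp(3*t)) dt + ∫(t*exp(3*t)) dt + ∫(exp(t)/(exp(2*t) + 9)) dt.
Step 3. Integrate ∫(-2*t*exp(3*t)) dt by parts with u = t, dv = (-2*exp(3*t)) dt, so v = -2*exp(3*t)/3: now t**2*exp(3*t) - 2*t*exp(3*t)/3 + ∫(t*exp(3*t)) dt + ∫(exp(t)/(exp(2*t) + 9)) dt + ∫(2*exp(3*t)/3) dt.
Step 4. Evaluate the standard form: now t**2*exp(3*t) - 2*t*exp(3*t)/3 + 2*exp(3*t)/9 + ∫(t*exp(3*t)) dt + ∫(exp(t)/(exp(2*t) + 9)) dt.
Step 5. Integrate ∫(t*exp(3*t)) dt by parts with u = t, dv = (exp(3*t)) dt, so v = exp(3*t)/3: now t**2*exp(3*t) - t*exp(3*t)/3 + 2*exp(3*t)/9 + ∫(exp(t)/(exp(2*t) + 9)) dt + ∫(-exp(3*t)/3) dt.
Step 6. Evaluate the standard form: now t**2*exp(3*t) - t*exp(3*t)/3 + exp(3*t)/9 + ∫(exp(t)/(exp(2*t) + 9)) dt.
Step 7. Substitute u = exp(t), turning ∫(exp(t)/(exp(2*t) + 9)) dt into ∫(1/(u**2 + 9)) du: now t**2*exp(3*t) - t*exp(3*t)/3 + exp(3*t)/9 + ∫(1/(u**2 + 9)) du.
Step 8. Evaluate the standard form: now t**2*exp(3*t) - t*exp(3*t)/3 + exp(3*t)/9 + atan(u/3)/3.
Step 9. Substitute back u = exp(t): now t**2*exp(3*t) - t*exp(3*t)/3 + exp(3*t)/9 + atan(exp(t)/3)/3.
Answer: t**2*exp(3*t) - t*exp(3*t)/3 + exp(3*t)/9 + atan(exp(t)/3)/3.


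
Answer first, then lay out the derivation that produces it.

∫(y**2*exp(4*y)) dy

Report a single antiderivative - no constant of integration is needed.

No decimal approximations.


The answer is y**2*exp(4*y)/4 - y*exp(4*y)/8 + exp(4*y)/32.
Step 1. Integrate ∫(y**2*exp(4*y)) dy by parts with u = y**2, dv = (exp(4*y)) dy, so v = exp(4*y)/4: now y**2*exp(4*y)/4 + ∫(-y*exp(4*y)/2) dy.
Step 2. Integrate ∫(-y*exp(4*y)/2) dy by parts with u = y, dv = (-exp(4*y)/2) dy, so v = -exp(4*y)/8: now y**2*exp(4*y)/4 - y*exp(4*y)/8 + ∫(exp(4*y)/8) dy.
Step 3. Evaluate the standard form: now y**2*exp(4*y)/4 - y*exp(4*y)/8 + exp(4*y)/32.
Answer: y**2*exp(4*y)/4 - y*exp(4*y)/8 + exp(4*y)/32.


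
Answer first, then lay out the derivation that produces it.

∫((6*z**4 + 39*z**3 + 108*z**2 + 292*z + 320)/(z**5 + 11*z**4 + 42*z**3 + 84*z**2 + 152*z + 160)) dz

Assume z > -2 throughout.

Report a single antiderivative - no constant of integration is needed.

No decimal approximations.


The answer is -log(z + 2) + 2*log(z + 4) + 5*log(z + 5) + 2*atan(z/2).
Step 1. Decompose ∫((6*z**4 + 39*z**3 + 108*z**2 + 292*z + 320)/(z**5 + 11*z**4 + 42*z**3 + 84*z**2 + 152*z + 160)) dz by partial fractions, (6*z**4 + 39*z**3 + 108*z**2 + 292*z + 320)/(z**5 + 11*z**4 + 42*z**3 + 84*z**2 + 152*z + 160) = 4/(z**2 + 4) + 5/(z + 5) + 2/(z + 4) - 1/(z + 2): now ∫(-1/(z + 2)) dz + ∫(2/(z + 4)) dz + ∫(5/(z + 5)) dz + ∫(4/(z**2 + 4)) dz.
Step 2. Evaluate the standard form [assuming z > -2]: now -log(z + 2) + ∫(2/(z + 4)) dz + ∫(5/(z + 5)) dz + ∫(4/(z**2 + 4)) dz.
Step 3. Evaluate the standard form [assuming z > -4]: now -log(z + 2) + 2*log(z + 4) + ∫(5/(z + 5)) dz + ∫(4/(z**2 + 4)) dz.
Step 4. Evaluate the standard form [assuming z > -5]: now -log(z + 2) + 2*log(z + 4) + 5*log(z + 5) + ∫(4/(z**2 + 4)) dz.
Step 5. Evaluate the standard form: now -log(z + 2) + 2*log(z + 4) + 5*log(z + 5) + 2*atan(z/2).
Answer: -log(z + 2) + 2*log(z + 4) + 5*log(z + 5) + 2*atan(z/2).


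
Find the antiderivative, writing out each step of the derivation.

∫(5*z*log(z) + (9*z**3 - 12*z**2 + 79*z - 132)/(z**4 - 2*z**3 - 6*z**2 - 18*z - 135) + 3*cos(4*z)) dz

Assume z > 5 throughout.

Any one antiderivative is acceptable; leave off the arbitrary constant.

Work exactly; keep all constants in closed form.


Step 1. Rewrite: now ∫(5*z*log(z)) dz + ∫((9*z**3 - 12*z**2 + 79*z - 132)/(z**4 - 2*z**3 - 6*z**2 - 18*z - 135)) dz + ∫(3*cos(4*z)) dz.
Step 2. Evaluate the standard form: now 3*sin(4*z)/4 + ∫(5*z*log(z)) dz + ∫((9*z**3 - 12*z**2 + 79*z - 132)/(z**4 - 2*z**3 - 6*z**2 - 18*z - 135)) dz.
Step 3. Integrate ∫(5*z*log(z)) dz by parts with u = log(z), dv = (5*z) dz, so v = 5*z**2/2 [assuming z > 0]: now 5*z**2*log(z)/2 + 3*sin(4*z)/4 + ∫(-5*z/2) dz + ∫((9*z**3 - 12*z**2 + 79*z - 132)/(z**4 - 2*z**3 - 6*z**2 - 18*z - 135)) dz.
Step 4. Evaluate the standard form: now 5*z**2*log(z)/2 - 5*z**2/4 + 3*sin(4*z)/4 + ∫((9*z**3 - 12*z**2 + 79*z - 132)/(z**4 - 2*z**3 - 6*z**2 - 18*z - 135)) dz.
Step 5. Decompose ∫((9*z**3 - 12*z**2 + 79*z - 132)/(z**4 - 2*z**3 - 6*z**2 - 18*z - 135)) dz by partial fractions, (9*z**3 - 12*z**2 + 79*z - 132)/(z**4 - 2*z**3 - 6*z**2 - 18*z - 135) = 1/(z**2 + 9) + 5/(z + 3) + 4/(z - 5): now 5*z**2*log(z)/2 - 5*z**2/4 + 3*sin(4*z)/4 + ∫(4/(z - 5)) dz + ∫(5/(z + 3)) dz + ∫(1/(z**2 + 9)) dz.
Step 6. Evaluate the standard form [assuming z > -3]: now 5*z**2*log(z)/2 - 5*z**2/4 + 5*log(z + 3) + 3*sin(4*z)/4 + ∫(4/(z - 5)) dz + ∫(1/(z**2 + 9)) dz.
Step 7. Evaluate the standard form [assuming z > 5]: now 5*z**2*log(z)/2 - 5*z**2/4 + 4*log(z - 5) + 5*log(z + 3) + 3*sin(4*z)/4 + ∫(1/(z**2 + 9)) dz.
Step 8. Evaluate the standard form: now 5*z**2*log(z)/2 - 5*z**2/4 + 4*log(z - 5) + 5*log(z + 3) + 3*sin(4*z)/4 + atan(z/3)/3.
Answer: 5*z**2*log(z)/2 - 5*z**2/4 + 4*log(z - 5) + 5*log(z + 3) + 3*sin(4*z)/4 + atan(z/3)/3.


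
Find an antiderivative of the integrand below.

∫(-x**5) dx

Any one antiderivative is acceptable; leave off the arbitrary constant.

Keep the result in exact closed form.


Answer: -x**6/6.


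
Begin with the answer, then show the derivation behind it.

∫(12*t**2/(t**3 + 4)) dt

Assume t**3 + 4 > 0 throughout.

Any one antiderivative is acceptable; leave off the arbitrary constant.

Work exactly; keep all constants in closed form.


The answer is 4*log(t**3 + 4).
Step 1. Substitute u = t**3 + 4, turning ∫(12*t**2/(t**3 + 4)) dt into ∫(4/u) du: now ∫(4/u) du.
Step 2. Evaluate the standard form [assuming u > 0]: now 4*log(u).
Step 3. Substitute back u = t**3 + 4: now 4*log(t**3 + 4).
Answer: 4*log(t**3 + 4).


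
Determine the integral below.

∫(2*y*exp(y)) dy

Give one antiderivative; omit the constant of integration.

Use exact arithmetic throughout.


Answer: 2*y*exp(y) - 2*exp(y).


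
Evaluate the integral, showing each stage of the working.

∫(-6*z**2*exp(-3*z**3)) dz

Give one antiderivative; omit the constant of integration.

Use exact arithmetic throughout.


Step 1. Substitute u = z**3, turning ∫(-6*z**2*exp(-3*z**3)) dz into ∫(-2*exp(-3*u)) du: now ∫(-2*exp(-3*u)) du.
Step 2. Evaluate the standard form: now 2*exp(-3*u)/3.
Step 3. Substitute back u = z**3: now 2*exp(-3*z**3)/3.
Answer: 2*exp(-3*z**3)/3.


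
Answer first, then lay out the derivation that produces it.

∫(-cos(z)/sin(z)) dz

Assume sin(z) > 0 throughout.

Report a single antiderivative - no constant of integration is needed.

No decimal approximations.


The answer is -log(sin(z)).
Step 1. Substitute u = sin(z), turning ∫(-cos(z)/sin(z)) dz into ∫(-1/u) du: now ∫(-1/u) du.
Step 2. Evaluate the standard form [assuming u > 0]: now -log(u).
Step 3. Substitute back u = sin(z): now -log(sin(z)).
Answer: -log(sin(z)).


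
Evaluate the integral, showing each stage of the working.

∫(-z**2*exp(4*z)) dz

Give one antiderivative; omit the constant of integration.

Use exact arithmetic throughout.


Step 1. Integrate ∫(-z**2*exp(4*z)) dz by parts with u = z**2, dv = (-exp(4*z)) dz, so v = -exp(4*z)/4: now -z**2*exp(4*z)/4 + ∫(z*exp(4*z)/2) dz.
Step 2. Integrate ∫(z*exp(4*z)/2) dz by parts with u = z, dv = (exp(4*z)/2) dz, so v = exp(4*z)/8: now -z**2*exp(4*z)/4 + z*exp(4*z)/8 + ∫(-exp(4*z)/8) dz.
Step 3. Evaluate the standard form: now -z**2*exp(4*z)/4 + z*exp(4*z)/8 - exp(4*z)/32.
Answer: -z**2*exp(4*z)/4 + z*exp(4*z)/8 - exp(4*z)/32.


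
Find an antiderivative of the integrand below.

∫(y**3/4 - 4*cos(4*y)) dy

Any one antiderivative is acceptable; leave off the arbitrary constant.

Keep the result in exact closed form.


Answer: y**4/16 - sin(4*y).


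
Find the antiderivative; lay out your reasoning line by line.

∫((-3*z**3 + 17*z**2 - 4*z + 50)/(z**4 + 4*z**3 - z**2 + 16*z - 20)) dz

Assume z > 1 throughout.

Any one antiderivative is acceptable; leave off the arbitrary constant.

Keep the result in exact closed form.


Step 1. Decompose ∫((-3*z**3 + 17*z**2 - 4*z + 50)/(z**4 + 4*z**3 - z**2 + 16*z - 20)) dz by partial fractions, (-3*z**3 + 17*z**2 - 4*z + 50)/(z**4 + 4*z**3 - z**2 + 16*z - 20) = 2/(z**2 + 4) - 5/(z + 5) + 2/(z - 1): now ∫(2/(z - 1)) dz + ∫(-5/(z + 5)) dz + ∫(2/(z**2 + 4)) dz.
Step 2. Evaluate the standard form [assuming z > 1]: now 2*log(z - 1) + ∫(-5/(z + 5)) dz + ∫(2/(z**2 + 4)) dz.
Step 3. Evaluate the standard form [assuming z > -5]: now 2*log(z - 1) - 5*log(z + 5) + ∫(2/(z**2 + 4)) dz.
Step 4. Evaluate the standard form: now 2*log(z - 1) - 5*log(z + 5) + atan(z/2).
Answer: 2*log(z - 1) - 5*log(z + 5) + atan(z/2).


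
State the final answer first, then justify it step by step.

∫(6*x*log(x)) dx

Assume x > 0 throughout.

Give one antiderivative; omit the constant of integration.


The answer is 3*x**2*log(x) - 3*x**2/2.
Step 1. Integrate ∫(6*x*log(x)) dx by parts with u = log(x), dv = (6*x) dx, so v = 3*x**2 [assuming x > 0]: now 3*x**2*log(x) + ∫(-3*x) dx.
Step 2. Evaluate the standard form: now 3*x**2*log(x) - 3*x**2/2.
Answer: 3*x**2*log(x) - 3*x**2/2.


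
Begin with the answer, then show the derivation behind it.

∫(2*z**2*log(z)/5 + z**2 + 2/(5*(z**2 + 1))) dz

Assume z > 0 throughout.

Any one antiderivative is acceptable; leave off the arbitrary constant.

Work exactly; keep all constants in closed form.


The answer is 2*z**3*log(z)/15 + 13*z**3/45 + 2*atan(z)/5.
Step 1. Rewrite: now ∫(z**2) dz + ∫(2*z**2*log(z)/5) dz + ∫(2/(5*(z**2 + 1))) dz.
Step 2. Evaluate the standard form: now z**3/3 + ∫(2*z**2*log(z)/5) dz + ∫(2/(5*(z**2 + 1))) dz.
Step 3. Evaluate the standard form: now z**3/3 + 2*atan(z)/5 + ∫(2*z**2*log(z)/5) dz.
Step 4. Integrate ∫(2*z**2*log(z)/5) dz by parts with u = log(z), dv = (2*z**2/5) dz, so v = 2*z**3/15 [assuming z > 0]: now 2*z**3*log(z)/15 + z**3/3 + 2*atan(z)/5 + ∫(-2*z**2/15) dz.
Step 5. Evaluate the standard form: now 2*z**3*log(z)/15 + 13*z**3/45 + 2*atan(z)/5.
Answer: 2*z**3*log(z)/15 + 13*z**3/45 + 2*atan(z)/5.


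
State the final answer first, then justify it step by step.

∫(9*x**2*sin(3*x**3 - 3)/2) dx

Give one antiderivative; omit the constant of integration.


The answer is -cos(3*x**3 - 3)/2.
Step 1. Substitute u = x**3 - 1, turning ∫(9*x**2*sin(3*x**3 - 3)/2) dx into ∫(3*sin(3*u)/2) du: now ∫(3*sin(3*u)/2) du.
Step 2. Evaluate the standard form: now -cos(3*u)/2.
Step 3. Substitute back u = x**3 - 1: now -cos(3*x**3 - 3)/2.
Answer: -cos(3*x**3 - 3)/2.


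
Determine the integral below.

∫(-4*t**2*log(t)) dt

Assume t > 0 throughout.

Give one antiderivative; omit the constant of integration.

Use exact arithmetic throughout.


Answer: -4*t**3*log(t)/3 + 4*t**3/9.


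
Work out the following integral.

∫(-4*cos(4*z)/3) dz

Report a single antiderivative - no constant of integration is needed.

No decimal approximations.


Answer: -sin(4*z)/3.


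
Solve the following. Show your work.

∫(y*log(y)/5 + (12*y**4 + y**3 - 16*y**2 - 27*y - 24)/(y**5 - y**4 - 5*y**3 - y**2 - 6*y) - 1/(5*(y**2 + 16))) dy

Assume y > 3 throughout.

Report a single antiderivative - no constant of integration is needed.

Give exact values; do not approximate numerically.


Step 1. Rewrite: now ∫(y*log(y)/5) dy + ∫((12*y**4 + y**3 - 16*y**2 - 27*y - 24)/(y**5 - y**4 - 5*y**3 - y**2 - 6*y)) dy + ∫(-1/(5*(y**2 + 16))) dy.
Step 2. Decompose ∫((12*y**4 + y**3 - 16*y**2 - 27*y - 24)/(y**5 - y**4 - 5*y**3 - y**2 - 6*y)) dy by partial fractions, (12*y**4 + y**3 - 16*y**2 - 27*y - 24)/(y**5 - y**4 - 5*y**3 - y**2 - 6*y) = 4/(y**2 + 1) + 3/(y + 2) + 5/(y - 3) + 4/y: now ∫(4/y) dy + ∫(y*log(y)/5) dy + ∫(5/(y - 3)) dy + ∫(3/(y + 2)) dy + ∫(4/(y**2 + 1)) dy + ∫(-1/(5*(y**2 + 16))) dy.
Step 3. Evaluate the standard form [assuming y > 0]: now 4*log(y) + ∫(y*log(y)/5) dy + ∫(5/(y - 3)) dy + ∫(3/(y + 2)) dy + ∫(4/(y**2 + 1)) dy + ∫(-1/(5*(y**2 + 16))) dy.
Step 4. Evaluate the standard form [assuming y > -2]: now 4*log(y) + 3*log(y + 2) + ∫(y*log(y)/5) dy + ∫(5/(y - 3)) dy + ∫(4/(y**2 + 1)) dy + ∫(-1/(5*(y**2 + 16))) dy.
Step 5. Evaluate the standard form [assuming y > 3]: now 4*log(y) + 5*log(y - 3) + 3*log(y + 2) + ∫(y*log(y)/5) dy + ∫(4/(y**2 + 1)) dy + ∫(-1/(5*(y**2 + 16))) dy.
Step 6. Evaluate the standard form: now 4*log(y) + 5*log(y - 3) + 3*log(y + 2) + 4*atan(y) + ∫(y*log(y)/5) dy + ∫(-1/(5*(y**2 + 16))) dy.
Step 7. Integrate ∫(y*log(y)/5) dy by parts with u = log(y), dv = (y/5) dy, so v = y**2/10 [assuming y > 0]: now y**2*log(y)/10 + 4*log(y) + 5*log(y - 3) + 3*log(y + 2) + 4*atan(y) + ∫(-y/10) dy + ∫(-1/(5*(y**2 + 16))) dy.
Step 8. Evaluate the standard form: now y**2*log(y)/10 - y**2/20 + 4*log(y) + 5*log(y - 3) + 3*log(y + 2) + 4*atan(y) + ∫(-1/(5*(y**2 + 16))) dy.
Step 9. Evaluate the standard form: now y**2*log(y)/10 - y**2/20 + 4*log(y) + 5*log(y - 3) + 3*log(y + 2) - atan(y/4)/20 + 4*atan(y).
Answer: y**2*log(y)/10 - y**2/20 + 4*log(y) + 5*log(y - 3) + 3*log(y + 2) - atan(y/4)/20 + 4*atan(y).


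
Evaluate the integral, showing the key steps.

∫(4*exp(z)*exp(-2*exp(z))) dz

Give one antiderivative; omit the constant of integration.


Step 1. Substitute u = exp(z), turning ∫(4*exp(z)*exp(-2*exp(z))) dz into ∫(4*exp(-2*u)) du: now ∫(4*exp(-2*u)) du.
Step 2. Evaluate the standard form: now -2*exp(-2*u).
Step 3. Substitute back u = exp(z): now -2*exp(-2*exp(z)).
Answer: -2*exp(-2*exp(z)).


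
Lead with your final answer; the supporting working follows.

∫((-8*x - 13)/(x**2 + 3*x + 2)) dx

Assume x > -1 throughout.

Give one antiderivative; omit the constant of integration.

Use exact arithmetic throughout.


The answer is -5*log(x + 1) - 3*log(x + 2).
Step 1. Decompose ∫((-8*x - 13)/(x**2 + 3*x + 2)) dx by partial fractions, (-8*x - 13)/(x**2 + 3*x + 2) = -3/(x + 2) - 5/(x + 1): now ∫(-5/(x + 1)) dx + ∫(-3/(x + 2)) dx.
Step 2. Evaluate the standard form [assuming x > -1]: now -5*log(x + 1) + ∫(-3/(x + 2)) dx.
Step 3. Evaluate the standard form [assuming x > -2]: now -5*log(x + 1) - 3*log(x + 2).
Answer: -5*log(x + 1) - 3*log(x + 2).


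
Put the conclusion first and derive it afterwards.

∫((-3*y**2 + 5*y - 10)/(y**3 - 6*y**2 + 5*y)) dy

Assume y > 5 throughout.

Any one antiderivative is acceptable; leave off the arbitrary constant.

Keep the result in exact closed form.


The answer is -2*log(y) - 3*log(y - 5) + 2*log(y - 1).
Step 1. Decompose ∫((-3*y**2 + 5*y - 10)/(y**3 - 6*y**2 + 5*y)) dy by partial fractions, (-3*y**2 + 5*y - 10)/(y**3 - 6*y**2 + 5*y) = 2/(y - 1) - 3/(y - 5) - 2/y: now ∫(-2/y) dy + ∫(-3/(y - 5)) dy + ∫(2/(y - 1)) dy.
Step 2. Evaluate the standard form [assuming y > 0]: now -2*log(y) + ∫(-3/(y - 5)) dy + ∫(2/(y - 1)) dy.
Step 3. Evaluate the standard form [assuming y > 1]: now -2*log(y) + 2*log(y - 1) + ∫(-3/(y - 5)) dy.
Step 4. Evaluate the standard form [assuming y > 5]: now -2*log(y) - 3*log(y - 5) + 2*log(y - 1).
Answer: -2*log(y) - 3*log(y - 5) + 2*log(y - 1).


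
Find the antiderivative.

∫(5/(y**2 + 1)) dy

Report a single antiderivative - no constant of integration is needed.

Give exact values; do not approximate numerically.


Answer: 5*atan(y).


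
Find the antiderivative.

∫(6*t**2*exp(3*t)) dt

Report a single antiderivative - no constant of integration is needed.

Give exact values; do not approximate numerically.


Answer: 2*t**2*exp(3*t) - 4*t*exp(3*t)/3 + 4*exp(3*t)/9.


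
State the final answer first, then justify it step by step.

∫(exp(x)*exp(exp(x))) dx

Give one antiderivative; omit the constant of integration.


The answer is exp(exp(x)).
Step 1. Substitute u = exp(x), turning ∫(exp(x)*exp(exp(x))) dx into ∫(exp(u)) du: now ∫(exp(u)) du.
Step 2. Evaluate the standard form: now exp(u).
Step 3. Substitute back u = exp(x): now exp(exp(x)).
Answer: exp(exp(x)).


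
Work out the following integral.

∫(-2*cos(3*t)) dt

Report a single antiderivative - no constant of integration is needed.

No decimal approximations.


Answer: -2*sin(3*t)/3.


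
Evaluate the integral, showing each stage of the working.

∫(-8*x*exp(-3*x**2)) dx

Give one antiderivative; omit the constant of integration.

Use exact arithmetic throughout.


Step 1. Substitute u = x**2, turning ∫(-8*x*exp(-3*x**2)) dx into ∫(-4*exp(-3*u)) du: now ∫(-4*exp(-3*u)) du.
Step 2. Evaluate the standard form: now 4*exp(-3*u)/3.
Step 3. Substitute back u = x**2: now 4*exp(-3*x**2)/3.
Answer: 4*exp(-3*x**2)/3.


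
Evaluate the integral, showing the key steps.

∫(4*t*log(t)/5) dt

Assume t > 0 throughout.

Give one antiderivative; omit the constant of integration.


Step 1. Integrate ∫(4*t*log(t)/5) dt by parts with u = log(t), dv = (4*t/5) dt, so v = 2*t**2/5 [assuming t > 0]: now 2*t**2*log(t)/5 + ∫(-2*t/5) dt.
Step 2. Evaluate the standard form: now 2*t**2*log(t)/5 - t**2/5.
Answer: 2*t**2*log(t)/5 - t**2/5.


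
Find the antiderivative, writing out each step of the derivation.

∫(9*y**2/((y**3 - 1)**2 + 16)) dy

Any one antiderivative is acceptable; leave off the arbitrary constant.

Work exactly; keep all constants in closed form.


Step 1. Substitute u = y**3 - 1, turning ∫(9*y**2/((y**3 - 1)**2 + 16)) dy into ∫(3/(u**2 + 16)) du: now ∫(3/(u**2 + 16)) du.
Step 2. Evaluate the standard form: now 3*atan(u/4)/4.
Step 3. Substitute back u = y**3 - 1: now 3*atan(y**3/4 - 1/4)/4.
Answer: 3*atan(y**3/4 - 1/4)/4.


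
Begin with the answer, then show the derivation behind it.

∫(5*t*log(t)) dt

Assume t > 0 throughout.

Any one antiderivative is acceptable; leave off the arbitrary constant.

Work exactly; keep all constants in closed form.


The answer is 5*t**2*log(t)/2 - 5*t**2/4.
Step 1. Integrate ∫(5*t*log(t)) dt by parts with u = log(t), dv = (5*t) dt, so v = 5*t**2/2 [assuming t > 0]: now 5*t**2*log(t)/2 + ∫(-5*t/2) dt.
Step 2. Evaluate the standard form: now 5*t**2*log(t)/2 - 5*t**2/4.
Answer: 5*t**2*log(t)/2 - 5*t**2/4.


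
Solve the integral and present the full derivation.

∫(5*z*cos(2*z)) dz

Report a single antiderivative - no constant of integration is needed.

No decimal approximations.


Step 1. Integrate ∫(5*z*cos(2*z)) dz by parts with u = z, dv = (5*cos(2*z)) dz, so v = 5*sin(2*z)/2: now 5*z*sin(2*z)/2 + ∫(-5*sin(2*z)/2) dz.
Step 2. Evaluate the standard form: now 5*z*sin(2*z)/2 + 5*cos(2*z)/4.
Answer: 5*z*sin(2*z)/2 + 5*cos(2*z)/4.


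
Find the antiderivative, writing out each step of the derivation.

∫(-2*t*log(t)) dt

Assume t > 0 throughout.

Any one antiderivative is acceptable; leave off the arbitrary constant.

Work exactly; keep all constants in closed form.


Step 1. Integrate ∫(-2*t*log(t)) dt by parts with u = log(t), dv = (-2*t) dt, so v = -t**2 [assuming t > 0]: now -t**2*log(t) + ∫(t) dt.
Step 2. Evaluate the standard form: now -t**2*log(t) + t**2/2.
Answer: -t**2*log(t) + t**2/2.


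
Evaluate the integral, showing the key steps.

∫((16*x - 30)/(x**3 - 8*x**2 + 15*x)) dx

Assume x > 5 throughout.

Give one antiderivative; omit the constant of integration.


Step 1. Decompose ∫((16*x - 30)/(x**3 - 8*x**2 + 15*x)) dx by partial fractions, (16*x - 30)/(x**3 - 8*x**2 + 15*x) = -3/(x - 3) + 5/(x - 5) - 2/x: now ∫(-2/x) dx + ∫(5/(x - 5)) dx + ∫(-3/(x - 3)) dx.
Step 2. Evaluate the standard form [assuming x > 3]: now -3*log(x - 3) + ∫(-2/x) dx + ∫(5/(x - 5)) dx.
Step 3. Evaluate the standard form [assuming x > 5]: now 5*log(x - 5) - 3*log(x - 3) + ∫(-2/x) dx.
Step 4. Evaluate the standard form [assuming x > 0]: now -2*log(x) + 5*log(x - 5) - 3*log(x - 3).
Answer: -2*log(x) + 5*log(x - 5) - 3*log(x - 3).


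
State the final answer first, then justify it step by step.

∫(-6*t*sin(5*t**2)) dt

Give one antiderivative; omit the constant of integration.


The answer is 3*cos(5*t**2)/5.
Step 1. Substitute u = t**2, turning ∫(-6*t*sin(5*t**2)) dt into ∫(-3*sin(5*u)) du: now ∫(-3*sin(5*u)) du.
Step 2. Evaluate the standard form: now 3*cos(5*u)/5.
Step 3. Substitute back u = t**2: now 3*cos(5*t**2)/5.
Answer: 3*cos(5*t**2)/5.


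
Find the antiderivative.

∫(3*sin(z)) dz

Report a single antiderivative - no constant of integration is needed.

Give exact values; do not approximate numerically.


Answer: -3*cos(z).


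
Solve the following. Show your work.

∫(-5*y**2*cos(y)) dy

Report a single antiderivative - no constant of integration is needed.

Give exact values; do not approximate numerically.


Step 1. Integrate ∫(-5*y**2*cos(y)) dy by parts with u = y**2, dv = (-5*cos(y)) dy, so v = -5*sin(y): now -5*y**2*sin(y) + ∫(10*y*sin(y)) dy.
Step 2. Integrate ∫(10*y*sin(y)) dy by parts with u = y, dv = (10*sin(y)) dy, so v = -10*cos(y): now -5*y**2*sin(y) - 10*y*cos(y) + ∫(10*cos(y)) dy.
Step 3. Evaluate the standard form: now -5*y**2*sin(y) - 10*y*cos(y) + 10*sin(y).
Answer: -5*y**2*sin(y) - 10*y*cos(y) + 10*sin(y).


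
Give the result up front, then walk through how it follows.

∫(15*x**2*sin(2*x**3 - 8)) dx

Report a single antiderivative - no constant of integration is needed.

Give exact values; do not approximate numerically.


The answer is -5*cos(2*x**3 - 8)/2.
Step 1. Substitute u = x**3 - 4, turning ∫(15*x**2*sin(2*x**3 - 8)) dx into ∫(5*sin(2*u)) du: now ∫(5*sin(2*u)) du.
Step 2. Evaluate the standard form: now -5*cos(2*u)/2.
Step 3. Substitute back u = x**3 - 4: now -5*cos(2*x**3 - 8)/2.
Answer: -5*cos(2*x**3 - 8)/2.


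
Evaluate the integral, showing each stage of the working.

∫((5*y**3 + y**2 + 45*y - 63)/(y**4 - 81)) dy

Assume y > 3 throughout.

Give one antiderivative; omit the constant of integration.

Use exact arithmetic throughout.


Step 1. Decompose ∫((5*y**3 + y**2 + 45*y - 63)/(y**4 - 81)) dy by partial fractions, (5*y**3 + y**2 + 45*y - 63)/(y**4 - 81) = 4/(y**2 + 9) + 3/(y + 3) + 2/(y - 3): now ∫(2/(y - 3)) dy + ∫(3/(y + 3)) dy + ∫(4/(y**2 + 9)) dy.
Step 2. Evaluate the standard form [assuming y > 3]: now 2*log(y - 3) + ∫(3/(y + 3)) dy + ∫(4/(y**2 + 9)) dy.
Step 3. Evaluate the standard form [assuming y > -3]: now 2*log(y - 3) + 3*log(y + 3) + ∫(4/(y**2 + 9)) dy.
Step 4. Evaluate the standard form: now 2*log(y - 3) + 3*log(y + 3) + 4*atan(y/3)/3.
Answer: 2*log(y - 3) + 3*log(y + 3) + 4*atan(y/3)/3.


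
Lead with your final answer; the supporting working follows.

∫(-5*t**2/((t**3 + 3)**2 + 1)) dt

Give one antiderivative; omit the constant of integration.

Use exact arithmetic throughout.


The answer is -5*atan(t**3 + 3)/3.
Step 1. Substitute u = t**3 + 3, turning ∫(-5*t**2/((t**3 + 3)**2 + 1)) dt into ∫(-5/(3*(u**2 + 1))) du: now ∫(-5/(3*(u**2 + 1))) du.
Step 2. Evaluate the standard form: now -5*atan(u)/3.
Step 3. Substitute back u = t**3 + 3: now -5*atan(t**3 + 3)/3.
Answer: -5*atan(t**3 + 3)/3.


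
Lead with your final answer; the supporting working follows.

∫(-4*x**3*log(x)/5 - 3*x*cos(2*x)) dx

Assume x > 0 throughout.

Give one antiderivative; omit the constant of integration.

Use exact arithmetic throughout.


The answer is -x**4*log(x)/5 + x**4/20 - 3*x*sin(2*x)/2 - 3*cos(2*x)/4.
Step 1. Rewrite: now ∫(-3*x*cos(2*x)) dx + ∫(-4*x**3*log(x)/5) dx.
Step 2. Integrate ∫(-4*x**3*log(x)/5) dx by parts with u = log(x), dv = (-4*x**3/5) dx, so v = -x**4/5 [assuming x > 0]: now -x**4*log(x)/5 + ∫(x**3/5) dx + ∫(-3*x*cos(2*x)) dx.
Step 3. Evaluate the standard form: now -x**4*log(x)/5 + x**4/20 + ∫(-3*x*cos(2*x)) dx.
Step 4. Integrate ∫(-3*x*cos(2*x)) dx by parts with u = x, dv = (-3*cos(2*x)) dx, so v = -3*sin(2*x)/2: now -x**4*log(x)/5 + x**4/20 - 3*x*sin(2*x)/2 + ∫(3*sin(2*x)/2) dx.
Step 5. Evaluate the standard form: now -x**4*log(x)/5 + x**4/20 - 3*x*sin(2*x)/2 - 3*cos(2*x)/4.
Answer: -x**4*log(x)/5 + x**4/20 - 3*x*sin(2*x)/2 - 3*cos(2*x)/4.


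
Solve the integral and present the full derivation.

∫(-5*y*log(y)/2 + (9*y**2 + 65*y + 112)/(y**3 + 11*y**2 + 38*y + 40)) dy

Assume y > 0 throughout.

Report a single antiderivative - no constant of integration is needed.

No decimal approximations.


Step 1. Rewrite: now ∫(-5*y*log(y)/2) dy + ∫((9*y**2 + 65*y + 112)/(y**3 + 11*y**2 + 38*y + 40)) dy.
Step 2. Decompose ∫((9*y**2 + 65*y + 112)/(y**3 + 11*y**2 + 38*y + 40)) dy by partial fractions, (9*y**2 + 65*y + 112)/(y**3 + 11*y**2 + 38*y + 40) = 4/(y + 5) + 2/(y + 4) + 3/(y + 2): now ∫(-5*y*log(y)/2) dy + ∫(3/(y + 2)) dy + ∫(2/(y + 4)) dy + ∫(4/(y + 5)) dy.
Step 3. Evaluate the standard form [assuming y > -2]: now 3*log(y + 2) + ∫(-5*y*log(y)/2) dy + ∫(2/(y + 4)) dy + ∫(4/(y + 5)) dy.
Step 4. Evaluate the standard form [assuming y > -4]: now 3*log(y + 2) + 2*log(y + 4) + ∫(-5*y*log(y)/2) dy + ∫(4/(y + 5)) dy.
Step 5. Evaluate the standard form [assuming y > -5]: now 3*log(y + 2) + 2*log(y + 4) + 4*log(y + 5) + ∫(-5*y*log(y)/2) dy.
Step 6. Integrate ∫(-5*y*log(y)/2) dy by parts with u = log(y), dv = (-5*y/2) dy, so v = -5*y**2/4 [assuming y > 0]: now -5*y**2*log(y)/4 + 3*log(y + 2) + 2*log(y + 4) + 4*log(y + 5) + ∫(5*y/4) dy.
Step 7. Evaluate the standard form: now -5*y**2*log(y)/4 + 5*y**2/8 + 3*log(y + 2) + 2*log(y + 4) + 4*log(y + 5).
Answer: -5*y**2*log(y)/4 + 5*y**2/8 + 3*log(y + 2) + 2*log(y + 4) + 4*log(y + 5).


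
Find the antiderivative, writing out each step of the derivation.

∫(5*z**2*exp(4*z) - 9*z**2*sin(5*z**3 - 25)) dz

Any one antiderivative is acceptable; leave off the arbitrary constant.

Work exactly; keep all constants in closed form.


Step 1. Rewrite: now ∫(5*z**2*exp(4*z)) dz + ∫(-9*z**2*sin(5*z**3 - 25)) dz.
Step 2. Integrate ∫(5*z**2*exp(4*z)) dz by parts with u = z**2, dv = (5*exp(4*z)) dz, so v = 5*exp(4*z)/4: now 5*z**2*exp(4*z)/4 + ∫(-5*z*exp(4*z)/2) dz + ∫(-9*z**2*sin(5*z**3 - 25)) dz.
Step 3. Integrate ∫(-5*z*exp(4*z)/2) dz by parts with u = z, dv = (-5*exp(4*z)/2) dz, so v = -5*exp(4*z)/8: now 5*z**2*exp(4*z)/4 - 5*z*exp(4*z)/8 + ∫(-9*z**2*sin(5*z**3 - 25)) dz + ∫(5*exp(4*z)/8) dz.
Step 4. Evaluate the standard form: now 5*z**2*exp(4*z)/4 - 5*z*exp(4*z)/8 + 5*exp(4*z)/32 + ∫(-9*z**2*sin(5*z**3 - 25)) dz.
Step 5. Substitute u = z**3 - 5, turning ∫(-9*z**2*sin(5*z**3 - 25)) dz into ∫(-3*sin(5*u)) du: now 5*z**2*exp(4*z)/4 - 5*z*exp(4*z)/8 + 5*exp(4*z)/32 + ∫(-3*sin(5*u)) du.
Step 6. Evaluate the standard form: now 5*z**2*exp(4*z)/4 - 5*z*exp(4*z)/8 + 5*exp(4*z)/32 + 3*cos(5*u)/5.
Step 7. Substitute back u = z**3 - 5: now 5*z**2*exp(4*z)/4 - 5*z*exp(4*z)/8 + 5*exp(4*z)/32 + 3*cos(5*z**3 - 25)/5.
Answer: 5*z**2*exp(4*z)/4 - 5*z*exp(4*z)/8 + 5*exp(4*z)/32 + 3*cos(5*z**3 - 25)/5.


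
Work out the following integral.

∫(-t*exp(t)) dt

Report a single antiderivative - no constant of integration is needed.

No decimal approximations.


Answer: -t*exp(t) + exp(t).


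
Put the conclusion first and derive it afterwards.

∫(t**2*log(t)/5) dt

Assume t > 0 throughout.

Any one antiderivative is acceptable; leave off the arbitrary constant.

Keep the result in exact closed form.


The answer is t**3*log(t)/15 - t**3/45.
Step 1. Integrate ∫(t**2*log(t)/5) dt by parts with u = log(t), dv = (t**2/5) dt, so v = t**3/15 [assuming t > 0]: now t**3*log(t)/15 + ∫(-t**2/15) dt.
Step 2. Evaluate the standard form: now t**3*log(t)/15 - t**3/45.
Answer: t**3*log(t)/15 - t**3/45.


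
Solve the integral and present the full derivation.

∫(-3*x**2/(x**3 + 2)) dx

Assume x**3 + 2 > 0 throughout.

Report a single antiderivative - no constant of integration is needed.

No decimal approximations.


Step 1. Substitute u = x**3 + 2, turning ∫(-3*x**2/(x**3 + 2)) dx into ∫(-1/u) du: now ∫(-1/u) du.
Step 2. Evaluate the standard form [assuming u > 0]: now -log(u).
Step 3. Substitute back u = x**3 + 2: now -log(x**3 + 2).
Answer: -log(x**3 + 2).


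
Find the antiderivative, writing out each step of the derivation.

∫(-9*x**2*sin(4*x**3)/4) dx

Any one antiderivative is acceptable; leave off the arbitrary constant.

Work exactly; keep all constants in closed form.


Step 1. Substitute u = x**3, turning ∫(-9*x**2*sin(4*x**3)/4) dx into ∫(-3*sin(4*u)/4) du: now ∫(-3*sin(4*u)/4) du.
Step 2. Evaluate the standard form: now 3*cos(4*u)/16.
Step 3. Substitute back u = x**3: now 3*cos(4*x**3)/16.
Answer: 3*cos(4*x**3)/16.


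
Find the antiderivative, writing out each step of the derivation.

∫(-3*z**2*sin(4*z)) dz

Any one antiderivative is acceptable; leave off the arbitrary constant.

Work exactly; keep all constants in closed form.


Step 1. Integrate ∫(-3*z**2*sin(4*z)) dz by parts with u = z**2, dv = (-3*sin(4*z)) dz, so v = 3*cos(4*z)/4: now 3*z**2*cos(4*z)/4 + ∫(-3*z*cos(4*z)/2) dz.
Step 2. Integrate ∫(-3*z*cos(4*z)/2) dz by parts with u = z, dv = (-3*cos(4*z)/2) dz, so v = -3*sin(4*z)/8: now 3*z**2*cos(4*z)/4 - 3*z*sin(4*z)/8 + ∫(3*sin(4*z)/8) dz.
Step 3. Evaluate the standard form: now 3*z**2*cos(4*z)/4 - 3*z*sin(4*z)/8 - 3*cos(4*z)/32.
Answer: 3*z**2*cos(4*z)/4 - 3*z*sin(4*z)/8 - 3*cos(4*z)/32.


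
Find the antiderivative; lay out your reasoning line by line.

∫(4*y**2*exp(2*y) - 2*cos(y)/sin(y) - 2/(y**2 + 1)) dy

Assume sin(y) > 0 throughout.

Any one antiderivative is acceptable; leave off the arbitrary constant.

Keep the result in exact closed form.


Step 1. Rewrite: now ∫(4*y**2*exp(2*y)) dy + ∫(-2*cos(y)/sin(y)) dy + ∫(-2/(y**2 + 1)) dy.
Step 2. Evaluate the standard form: now -2*atan(y) + ∫(4*y**2*exp(2*y)) dy + ∫(-2*cos(y)/sin(y)) dy.
Step 3. Substitute u = sin(y), turning ∫(-2*cos(y)/sin(y)) dy into ∫(-2/u) du: now -2*atan(y) + ∫(-2/u) du + ∫(4*y**2*exp(2*y)) dy.
Step 4. Evaluate the standard form [assuming u > 0]: now -2*log(u) - 2*atan(y) + ∫(4*y**2*exp(2*y)) dy.
Step 5. Substitute back u = sin(y): now -2*log(sin(y)) - 2*atan(y) + ∫(4*y**2*exp(2*y)) dy.
Step 6. Integrate ∫(4*y**2*exp(2*y)) dy by parts with u = y**2, dv = (4*exp(2*y)) dy, so v = 2*exp(2*y): now 2*y**2*exp(2*y) - 2*log(sin(y)) - 2*atan(y) + ∫(-4*y*exp(2*y)) dy.
Step 7. Integrate ∫(-4*y*exp(2*y)) dy by parts with u = y, dv = (-4*exp(2*y)) dy, so v = -2*exp(2*y): now 2*y**2*exp(2*y) - 2*y*exp(2*y) - 2*log(sin(y)) - 2*atan(y) + ∫(2*exp(2*y)) dy.
Step 8. Evaluate the standard form: now 2*y**2*exp(2*y) - 2*y*exp(2*y) + exp(2*y) - 2*log(sin(y)) - 2*atan(y).
Answer: 2*y**2*exp(2*y) - 2*y*exp(2*y) + exp(2*y) - 2*log(sin(y)) - 2*atan(y).


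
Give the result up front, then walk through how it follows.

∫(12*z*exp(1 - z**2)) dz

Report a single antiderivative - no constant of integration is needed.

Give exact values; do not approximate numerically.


The answer is -6*exp(1 - z**2).
Step 1. Substitute u = z**2 - 1, turning ∫(12*z*exp(1 - z**2)) dz into ∫(6*exp(-u)) du: now ∫(6*exp(-u)) du.
Step 2. Evaluate the standard form: now -6*exp(-u).
Step 3. Substitute back u = z**2 - 1: now -6*exp(1 - z**2).
Answer: -6*exp(1 - z**2).


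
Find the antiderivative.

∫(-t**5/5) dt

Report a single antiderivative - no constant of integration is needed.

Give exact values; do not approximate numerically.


Answer: -t**6/30.


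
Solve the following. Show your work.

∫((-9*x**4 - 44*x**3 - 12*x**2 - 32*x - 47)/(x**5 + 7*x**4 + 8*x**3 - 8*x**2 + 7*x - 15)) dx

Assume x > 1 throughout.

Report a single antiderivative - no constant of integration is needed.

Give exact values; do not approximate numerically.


Step 1. Decompose ∫((-9*x**4 - 44*x**3 - 12*x**2 - 32*x - 47)/(x**5 + 7*x**4 + 8*x**3 - 8*x**2 + 7*x - 15)) dx by partial fractions, (-9*x**4 - 44*x**3 - 12*x**2 - 32*x - 47)/(x**5 + 7*x**4 + 8*x**3 - 8*x**2 + 7*x - 15) = 2/(x**2 + 1) - 1/(x + 5) - 5/(x + 3) - 3/(x - 1): now ∫(-3/(x - 1)) dx + ∫(-5/(x + 3)) dx + ∫(-1/(x + 5)) dx + ∫(2/(x**2 + 1)) dx.
Step 2. Evaluate the standard form [assuming x > -3]: now -5*log(x + 3) + ∫(-3/(x - 1)) dx + ∫(-1/(x + 5)) dx + ∫(2/(x**2 + 1)) dx.
Step 3. Evaluate the standard form [assuming x > 1]: now -3*log(x - 1) - 5*log(x + 3) + ∫(-1/(x + 5)) dx + ∫(2/(x**2 + 1)) dx.
Step 4. Evaluate the standard form [assuming x > -5]: now -3*log(x - 1) - 5*log(x + 3) - log(x + 5) + ∫(2/(x**2 + 1)) dx.
Step 5. Evaluate the standard form: now -3*log(x - 1) - 5*log(x + 3) - log(x + 5) + 2*atan(x).
Answer: -3*log(x - 1) - 5*log(x + 3) - log(x + 5) + 2*atan(x).


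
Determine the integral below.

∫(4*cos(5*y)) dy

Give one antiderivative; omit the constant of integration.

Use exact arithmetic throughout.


Answer: 4*sin(5*y)/5.
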